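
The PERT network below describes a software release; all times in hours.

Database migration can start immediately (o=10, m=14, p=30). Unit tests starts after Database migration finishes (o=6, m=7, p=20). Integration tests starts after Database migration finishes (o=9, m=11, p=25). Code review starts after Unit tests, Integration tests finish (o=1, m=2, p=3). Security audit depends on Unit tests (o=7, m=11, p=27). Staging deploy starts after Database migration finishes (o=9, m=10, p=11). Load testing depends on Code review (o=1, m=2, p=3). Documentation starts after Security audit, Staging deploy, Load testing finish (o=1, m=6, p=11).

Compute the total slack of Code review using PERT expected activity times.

5 hours

te_Database migration = (10 + 4·14 + 30)/6 = 96/6 = 16
te_Unit tests = (6 + 4·7 + 20)/6 = 54/6 = 9
te_Integration tests = (9 + 4·11 + 25)/6 = 78/6 = 13
te_Code review = (1 + 4·2 + 3)/6 = 12/6 = 2
te_Security audit = (7 + 4·11 + 27)/6 = 78/6 = 13
te_Staging deploy = (9 + 4·10 + 11)/6 = 60/6 = 10
te_Load testing = (1 + 4·2 + 3)/6 = 12/6 = 2
te_Documentation = (1 + 4·6 + 11)/6 = 36/6 = 6

Forward pass:
ES_Database migration = 0; EF_Database migration = 16
ES_Unit tests = 16; EF_Unit tests = 16+9 = 25
ES_Integration tests = 16; EF_Integration tests = 16+13 = 29
ES_Code review = max(EF_Unit tests=25, EF_Integration tests=29) = 29; EF_Code review = 29+2 = 31
ES_Security audit = 25; EF_Security audit = 25+13 = 38
ES_Staging deploy = 16; EF_Staging deploy = 16+10 = 26
ES_Load testing = 31; EF_Load testing = 31+2 = 33
ES_Documentation = max(EF_Security audit=38, EF_Staging deploy=26, EF_Load testing=33) = 38; EF_Documentation = 38+6 = 44
Expected project duration μ = 44 hours. Critical path: Database migration → Unit tests → Security audit → Documentation.

Backward pass:
LF_Documentation = 44; LS_Documentation = 44−6 = 38
LF_Load testing = LS_Documentation = 38; LS_Load testing = 38−2 = 36
LF_Staging deploy = LS_Documentation = 38; LS_Staging deploy = 38−10 = 28
LF_Security audit = LS_Documentation = 38; LS_Security audit = 38−13 = 25
LF_Code review = LS_Load testing = 36; LS_Code review = 36−2 = 34
LF_Integration tests = LS_Code review = 34; LS_Integration tests = 34−13 = 21
LF_Unit tests = min(LS_Code review=34, LS_Security audit=25) = 25; LS_Unit tests = 25−9 = 16
LF_Database migration = min(LS_Unit tests=16, LS_Integration tests=21, LS_Staging deploy=28) = 16; LS_Database migration = 16−16 = 0
Slack_Code review = LS_Code review − ES_Code review = 34 − 29 = 5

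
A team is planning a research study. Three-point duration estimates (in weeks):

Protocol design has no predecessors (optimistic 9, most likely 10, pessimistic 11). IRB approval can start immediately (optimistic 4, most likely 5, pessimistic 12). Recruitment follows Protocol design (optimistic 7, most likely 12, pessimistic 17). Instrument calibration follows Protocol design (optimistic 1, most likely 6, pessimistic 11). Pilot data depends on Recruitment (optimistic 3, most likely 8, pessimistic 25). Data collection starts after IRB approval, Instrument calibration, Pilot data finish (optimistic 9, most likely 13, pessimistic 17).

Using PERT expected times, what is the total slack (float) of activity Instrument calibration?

te_Protocol design = (9 + 4·10 + 11)/6 = 60/6 = 10
te_IRB approval = (4 + 4·5 + 12)/6 = 36/6 = 6
te_Recruitment = (7 + 4·12 + 17)/6 = 72/6 = 12
te_Instrument calibration = (1 + 4·6 + 11)/6 = 36/6 = 6
te_Pilot data = (3 + 4·8 + 25)/6 = 60/6 = 10
te_Data collection = (9 + 4·13 + 17)/6 = 78/6 = 13

Forward pass:
ES_Protocol design = 0; EF_Protocol design = 10
ES_IRB approval = 0; EF_IRB approval = 6
ES_Recruitment = 10; EF_Recruitment = 10+12 = 22
ES_Instrument calibration = 10; EF_Instrument calibration = 10+6 = 16
ES_Pilot data = 22; EF_Pilot data = 22+10 = 32
ES_Data collection = max(EF_IRB approval=6, EF_Instrument calibration=16, EF_Pilot data=32) = 32; EF_Data collection = 32+13 = 45
Expected project duration μ = 45 weeks. Critical path: Protocol design → Recruitment → Pilot data → Data collection.

Backward pass:
LF_Data collection = 45; LS_Data collection = 45−13 = 32
LF_Pilot data = LS_Data collection = 32; LS_Pilot data = 32−10 = 22
LF_Instrument calibration = LS_Data collection = 32; LS_Instrument calibration = 32−6 = 26
LF_Recruitment = LS_Pilot data = 22; LS_Recruitment = 22−12 = 10
LF_IRB approval = LS_Data collection = 32; LS_IRB approval = 32−6 = 26
LF_Protocol design = min(LS_Recruitment=10, LS_Instrument calibration=26) = 10; LS_Protocol design = 10−10 = 0
Slack_Instrument calibration = LS_Instrument calibration − ES_Instrument calibration = 26 − 10 = 16

16 weeks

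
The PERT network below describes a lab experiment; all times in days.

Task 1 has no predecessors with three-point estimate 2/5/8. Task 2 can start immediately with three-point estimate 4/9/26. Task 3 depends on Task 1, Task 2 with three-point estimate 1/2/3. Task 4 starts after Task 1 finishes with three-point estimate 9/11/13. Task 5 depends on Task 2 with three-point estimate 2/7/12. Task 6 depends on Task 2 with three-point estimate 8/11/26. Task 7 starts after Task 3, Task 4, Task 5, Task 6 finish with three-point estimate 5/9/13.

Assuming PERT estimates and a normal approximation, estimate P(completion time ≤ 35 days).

te_Task 1 = (2 + 4·5 + 8)/6 = 30/6 = 5; σ²_Task 1 = ((8−2)/6)² = 1.000
te_Task 2 = (4 + 4·9 + 26)/6 = 66/6 = 11; σ²_Task 2 = ((26−4)/6)² = 13.444
te_Task 3 = (1 + 4·2 + 3)/6 = 12/6 = 2; σ²_Task 3 = ((3−1)/6)² = 0.111
te_Task 4 = (9 + 4·11 + 13)/6 = 66/6 = 11; σ²_Task 4 = ((13−9)/6)² = 0.444
te_Task 5 = (2 + 4·7 + 12)/6 = 42/6 = 7; σ²_Task 5 = ((12−2)/6)² = 2.778
te_Task 6 = (8 + 4·11 + 26)/6 = 78/6 = 13; σ²_Task 6 = ((26−8)/6)² = 9.000
te_Task 7 = (5 + 4·9 + 13)/6 = 54/6 = 9; σ²_Task 7 = ((13−5)/6)² = 1.778

Forward pass:
ES_Task 1 = 0; EF_Task 1 = 5
ES_Task 2 = 0; EF_Task 2 = 11
ES_Task 3 = max(EF_Task 1=5, EF_Task 2=11) = 11; EF_Task 3 = 11+2 = 13
ES_Task 4 = 5; EF_Task 4 = 5+11 = 16
ES_Task 5 = 11; EF_Task 5 = 11+7 = 18
ES_Task 6 = 11; EF_Task 6 = 11+13 = 24
ES_Task 7 = max(EF_Task 3=13, EF_Task 4=16, EF_Task 5=18, EF_Task 6=24) = 24; EF_Task 7 = 24+9 = 33
Expected project duration μ = 33 days. Critical path: Task 2 → Task 6 → Task 7.

Variance along critical path = 13.444 + 9.000 + 1.778 = 24.222; σ = √24.222 = 4.922 days.
Z = (35 − 33) / 4.922 = 0.406
P(T ≤ 35) = Φ(0.406) ≈ 0.658

0.658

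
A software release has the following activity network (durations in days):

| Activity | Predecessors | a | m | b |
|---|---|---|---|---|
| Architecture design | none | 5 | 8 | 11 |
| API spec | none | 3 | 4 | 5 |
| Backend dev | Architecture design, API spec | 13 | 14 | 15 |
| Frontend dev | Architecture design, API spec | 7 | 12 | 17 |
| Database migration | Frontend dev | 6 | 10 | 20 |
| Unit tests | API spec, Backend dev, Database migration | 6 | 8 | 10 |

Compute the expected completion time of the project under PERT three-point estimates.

te_Architecture design = (5 + 4·8 + 11)/6 = 48/6 = 8
te_API spec = (3 + 4·4 + 5)/6 = 24/6 = 4
te_Backend dev = (13 + 4·14 + 15)/6 = 84/6 = 14
te_Frontend dev = (7 + 4·12 + 17)/6 = 72/6 = 12
te_Database migration = (6 + 4·10 + 20)/6 = 66/6 = 11
te_Unit tests = (6 + 4·8 + 10)/6 = 48/6 = 8

Forward pass:
ES_Architecture design = 0; EF_Architecture design = 8
ES_API spec = 0; EF_API spec = 4
ES_Backend dev = max(EF_Architecture design=8, EF_API spec=4) = 8; EF_Backend dev = 8+14 = 22
ES_Frontend dev = max(EF_Architecture design=8, EF_API spec=4) = 8; EF_Frontend dev = 8+12 = 20
ES_Database migration = 20; EF_Database migration = 20+11 = 31
ES_Unit tests = max(EF_API spec=4, EF_Backend dev=22, EF_Database migration=31) = 31; EF_Unit tests = 31+8 = 39
Expected project duration μ = 39 days. Critical path: Architecture design → Frontend dev → Database migration → Unit tests.

39 days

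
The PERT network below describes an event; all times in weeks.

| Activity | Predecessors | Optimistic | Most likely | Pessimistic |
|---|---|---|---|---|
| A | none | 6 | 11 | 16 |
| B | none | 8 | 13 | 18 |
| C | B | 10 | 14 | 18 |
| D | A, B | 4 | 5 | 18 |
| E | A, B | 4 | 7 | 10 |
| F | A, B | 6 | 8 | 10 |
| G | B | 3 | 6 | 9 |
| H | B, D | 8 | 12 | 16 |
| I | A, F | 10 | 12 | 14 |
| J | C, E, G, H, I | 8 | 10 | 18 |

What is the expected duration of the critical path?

te_A = (6 + 4·11 + 16)/6 = 66/6 = 11
te_B = (8 + 4·13 + 18)/6 = 78/6 = 13
te_C = (10 + 4·14 + 18)/6 = 84/6 = 14
te_D = (4 + 4·5 + 18)/6 = 42/6 = 7
te_E = (4 + 4·7 + 10)/6 = 42/6 = 7
te_F = (6 + 4·8 + 10)/6 = 48/6 = 8
te_G = (3 + 4·6 + 9)/6 = 36/6 = 6
te_H = (8 + 4·12 + 16)/6 = 72/6 = 12
te_I = (10 + 4·12 + 14)/6 = 72/6 = 12
te_J = (8 + 4·10 + 18)/6 = 66/6 = 11

Forward pass:
ES_A = 0; EF_A = 11
ES_B = 0; EF_B = 13
ES_C = 13; EF_C = 13+14 = 27
ES_D = max(EF_A=11, EF_B=13) = 13; EF_D = 13+7 = 20
ES_E = max(EF_A=11, EF_B=13) = 13; EF_E = 13+7 = 20
ES_F = max(EF_A=11, EF_B=13) = 13; EF_F = 13+8 = 21
ES_G = 13; EF_G = 13+6 = 19
ES_H = max(EF_B=13, EF_D=20) = 20; EF_H = 20+12 = 32
ES_I = max(EF_A=11, EF_F=21) = 21; EF_I = 21+12 = 33
ES_J = max(EF_C=27, EF_E=20, EF_G=19, EF_H=32, EF_I=33) = 33; EF_J = 33+11 = 44
Expected project duration μ = 44 weeks. Critical path: B → F → I → J.

44 weeks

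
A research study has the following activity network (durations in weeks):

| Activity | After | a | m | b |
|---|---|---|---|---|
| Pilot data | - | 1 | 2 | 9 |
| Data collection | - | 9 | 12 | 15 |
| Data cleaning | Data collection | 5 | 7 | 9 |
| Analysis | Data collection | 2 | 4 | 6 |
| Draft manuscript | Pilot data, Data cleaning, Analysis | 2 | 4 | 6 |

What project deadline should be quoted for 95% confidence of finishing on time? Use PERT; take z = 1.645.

25.3 weeks

te_Pilot data = (1 + 4·2 + 9)/6 = 18/6 = 3; σ²_Pilot data = ((9−1)/6)² = 1.778
te_Data collection = (9 + 4·12 + 15)/6 = 72/6 = 12; σ²_Data collection = ((15−9)/6)² = 1.000
te_Data cleaning = (5 + 4·7 + 9)/6 = 42/6 = 7; σ²_Data cleaning = ((9−5)/6)² = 0.444
te_Analysis = (2 + 4·4 + 6)/6 = 24/6 = 4; σ²_Analysis = ((6−2)/6)² = 0.444
te_Draft manuscript = (2 + 4·4 + 6)/6 = 24/6 = 4; σ²_Draft manuscript = ((6−2)/6)² = 0.444

Forward pass:
ES_Pilot data = 0; EF_Pilot data = 3
ES_Data collection = 0; EF_Data collection = 12
ES_Data cleaning = 12; EF_Data cleaning = 12+7 = 19
ES_Analysis = 12; EF_Analysis = 12+4 = 16
ES_Draft manuscript = max(EF_Pilot data=3, EF_Data cleaning=19, EF_Analysis=16) = 19; EF_Draft manuscript = 19+4 = 23
Expected project duration μ = 23 weeks. Critical path: Data collection → Data cleaning → Draft manuscript.

Variance along critical path = 1.000 + 0.444 + 0.444 = 1.889; σ = 1.374 weeks.
D = μ + z·σ = 23 + 1.645·1.374 = 25.3 weeks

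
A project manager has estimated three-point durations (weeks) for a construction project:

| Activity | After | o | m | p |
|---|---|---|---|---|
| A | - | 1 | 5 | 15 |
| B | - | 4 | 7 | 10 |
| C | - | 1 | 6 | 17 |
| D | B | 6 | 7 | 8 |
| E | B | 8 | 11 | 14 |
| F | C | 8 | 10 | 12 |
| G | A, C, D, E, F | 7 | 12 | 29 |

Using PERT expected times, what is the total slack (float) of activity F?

te_A = (1 + 4·5 + 15)/6 = 36/6 = 6
te_B = (4 + 4·7 + 10)/6 = 42/6 = 7
te_C = (1 + 4·6 + 17)/6 = 42/6 = 7
te_D = (6 + 4·7 + 8)/6 = 42/6 = 7
te_E = (8 + 4·11 + 14)/6 = 66/6 = 11
te_F = (8 + 4·10 + 12)/6 = 60/6 = 10
te_G = (7 + 4·12 + 29)/6 = 84/6 = 14

Forward pass:
ES_A = 0; EF_A = 6
ES_B = 0; EF_B = 7
ES_C = 0; EF_C = 7
ES_D = 7; EF_D = 7+7 = 14
ES_E = 7; EF_E = 7+11 = 18
ES_F = 7; EF_F = 7+10 = 17
ES_G = max(EF_A=6, EF_C=7, EF_D=14, EF_E=18, EF_F=17) = 18; EF_G = 18+14 = 32
Expected project duration μ = 32 weeks. Critical path: B → E → G.

Backward pass:
LF_G = 32; LS_G = 32−14 = 18
LF_F = LS_G = 18; LS_F = 18−10 = 8
LF_E = LS_G = 18; LS_E = 18−11 = 7
LF_D = LS_G = 18; LS_D = 18−7 = 11
LF_C = min(LS_F=8, LS_G=18) = 8; LS_C = 8−7 = 1
LF_B = min(LS_D=11, LS_E=7) = 7; LS_B = 7−7 = 0
LF_A = LS_G = 18; LS_A = 18−6 = 12
Slack_F = LS_F − ES_F = 8 − 7 = 1

1 weeks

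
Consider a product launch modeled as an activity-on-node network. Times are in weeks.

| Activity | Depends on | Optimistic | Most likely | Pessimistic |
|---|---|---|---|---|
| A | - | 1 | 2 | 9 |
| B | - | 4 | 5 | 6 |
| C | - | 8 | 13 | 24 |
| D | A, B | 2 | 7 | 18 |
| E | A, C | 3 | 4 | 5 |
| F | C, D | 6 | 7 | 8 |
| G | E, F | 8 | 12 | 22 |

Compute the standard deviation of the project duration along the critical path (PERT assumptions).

te_A = (1 + 4·2 + 9)/6 = 18/6 = 3; σ²_A = ((9−1)/6)² = 1.778
te_B = (4 + 4·5 + 6)/6 = 30/6 = 5; σ²_B = ((6−4)/6)² = 0.111
te_C = (8 + 4·13 + 24)/6 = 84/6 = 14; σ²_C = ((24−8)/6)² = 7.111
te_D = (2 + 4·7 + 18)/6 = 48/6 = 8; σ²_D = ((18−2)/6)² = 7.111
te_E = (3 + 4·4 + 5)/6 = 24/6 = 4; σ²_E = ((5−3)/6)² = 0.111
te_F = (6 + 4·7 + 8)/6 = 42/6 = 7; σ²_F = ((8−6)/6)² = 0.111
te_G = (8 + 4·12 + 22)/6 = 78/6 = 13; σ²_G = ((22−8)/6)² = 5.444

Forward pass:
ES_A = 0; EF_A = 3
ES_B = 0; EF_B = 5
ES_C = 0; EF_C = 14
ES_D = max(EF_A=3, EF_B=5) = 5; EF_D = 5+8 = 13
ES_E = max(EF_A=3, EF_C=14) = 14; EF_E = 14+4 = 18
ES_F = max(EF_C=14, EF_D=13) = 14; EF_F = 14+7 = 21
ES_G = max(EF_E=18, EF_F=21) = 21; EF_G = 21+13 = 34
Expected project duration μ = 34 weeks. Critical path: C → F → G.

Variance along critical path = 7.111 + 0.111 + 5.444 = 12.667
σ = √12.667 = 3.559 weeks

3.56 weeks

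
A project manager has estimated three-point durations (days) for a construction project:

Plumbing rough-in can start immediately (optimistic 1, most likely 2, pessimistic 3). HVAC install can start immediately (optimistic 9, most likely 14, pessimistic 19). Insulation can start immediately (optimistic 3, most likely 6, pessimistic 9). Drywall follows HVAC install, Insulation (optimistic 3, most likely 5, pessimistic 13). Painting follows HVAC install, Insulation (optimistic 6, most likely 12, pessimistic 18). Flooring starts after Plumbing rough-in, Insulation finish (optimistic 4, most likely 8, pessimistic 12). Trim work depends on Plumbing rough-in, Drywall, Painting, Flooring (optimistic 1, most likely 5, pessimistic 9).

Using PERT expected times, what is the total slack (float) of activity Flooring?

te_Plumbing rough-in = (1 + 4·2 + 3)/6 = 12/6 = 2
te_HVAC install = (9 + 4·14 + 19)/6 = 84/6 = 14
te_Insulation = (3 + 4·6 + 9)/6 = 36/6 = 6
te_Drywall = (3 + 4·5 + 13)/6 = 36/6 = 6
te_Painting = (6 + 4·12 + 18)/6 = 72/6 = 12
te_Flooring = (4 + 4·8 + 12)/6 = 48/6 = 8
te_Trim work = (1 + 4·5 + 9)/6 = 30/6 = 5

Forward pass:
ES_Plumbing rough-in = 0; EF_Plumbing rough-in = 2
ES_HVAC install = 0; EF_HVAC install = 14
ES_Insulation = 0; EF_Insulation = 6
ES_Drywall = max(EF_HVAC install=14, EF_Insulation=6) = 14; EF_Drywall = 14+6 = 20
ES_Painting = max(EF_HVAC install=14, EF_Insulation=6) = 14; EF_Painting = 14+12 = 26
ES_Flooring = max(EF_Plumbing rough-in=2, EF_Insulation=6) = 6; EF_Flooring = 6+8 = 14
ES_Trim work = max(EF_Plumbing rough-in=2, EF_Drywall=20, EF_Painting=26, EF_Flooring=14) = 26; EF_Trim work = 26+5 = 31
Expected project duration μ = 31 days. Critical path: HVAC install → Painting → Trim work.

Backward pass:
LF_Trim work = 31; LS_Trim work = 31−5 = 26
LF_Flooring = LS_Trim work = 26; LS_Flooring = 26−8 = 18
LF_Painting = LS_Trim work = 26; LS_Painting = 26−12 = 14
LF_Drywall = LS_Trim work = 26; LS_Drywall = 26−6 = 20
LF_Insulation = min(LS_Drywall=20, LS_Painting=14, LS_Flooring=18) = 14; LS_Insulation = 14−6 = 8
LF_HVAC install = min(LS_Drywall=20, LS_Painting=14) = 14; LS_HVAC install = 14−14 = 0
LF_Plumbing rough-in = min(LS_Flooring=18, LS_Trim work=26) = 18; LS_Plumbing rough-in = 18−2 = 16
Slack_Flooring = LS_Flooring − ES_Flooring = 18 − 6 = 12

12 days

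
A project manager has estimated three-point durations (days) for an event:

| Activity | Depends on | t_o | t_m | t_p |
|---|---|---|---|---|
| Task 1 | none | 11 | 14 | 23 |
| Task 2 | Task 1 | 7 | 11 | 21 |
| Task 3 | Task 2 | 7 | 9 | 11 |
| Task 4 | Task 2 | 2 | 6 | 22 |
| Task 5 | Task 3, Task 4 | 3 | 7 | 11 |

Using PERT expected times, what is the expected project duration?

te_Task 1 = (11 + 4·14 + 23)/6 = 90/6 = 15
te_Task 2 = (7 + 4·11 + 21)/6 = 72/6 = 12
te_Task 3 = (7 + 4·9 + 11)/6 = 54/6 = 9
te_Task 4 = (2 + 4·6 + 22)/6 = 48/6 = 8
te_Task 5 = (3 + 4·7 + 11)/6 = 42/6 = 7

Forward pass:
ES_Task 1 = 0; EF_Task 1 = 15
ES_Task 2 = 15; EF_Task 2 = 15+12 = 27
ES_Task 3 = 27; EF_Task 3 = 27+9 = 36
ES_Task 4 = 27; EF_Task 4 = 27+8 = 35
ES_Task 5 = max(EF_Task 3=36, EF_Task 4=35) = 36; EF_Task 5 = 36+7 = 43
Expected project duration μ = 43 days. Critical path: Task 1 → Task 2 → Task 3 → Task 5.

43 days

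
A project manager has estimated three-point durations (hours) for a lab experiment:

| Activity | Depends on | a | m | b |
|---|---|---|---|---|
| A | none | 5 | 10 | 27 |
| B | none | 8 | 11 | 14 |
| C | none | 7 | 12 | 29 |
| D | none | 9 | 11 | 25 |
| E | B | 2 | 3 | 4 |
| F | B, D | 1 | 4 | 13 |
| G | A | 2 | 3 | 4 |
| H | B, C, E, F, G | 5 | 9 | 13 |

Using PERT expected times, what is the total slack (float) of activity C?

te_A = (5 + 4·10 + 27)/6 = 72/6 = 12
te_B = (8 + 4·11 + 14)/6 = 66/6 = 11
te_C = (7 + 4·12 + 29)/6 = 84/6 = 14
te_D = (9 + 4·11 + 25)/6 = 78/6 = 13
te_E = (2 + 4·3 + 4)/6 = 18/6 = 3
te_F = (1 + 4·4 + 13)/6 = 30/6 = 5
te_G = (2 + 4·3 + 4)/6 = 18/6 = 3
te_H = (5 + 4·9 + 13)/6 = 54/6 = 9

Forward pass:
ES_A = 0; EF_A = 12
ES_B = 0; EF_B = 11
ES_C = 0; EF_C = 14
ES_D = 0; EF_D = 13
ES_E = 11; EF_E = 11+3 = 14
ES_F = max(EF_B=11, EF_D=13) = 13; EF_F = 13+5 = 18
ES_G = 12; EF_G = 12+3 = 15
ES_H = max(EF_B=11, EF_C=14, EF_E=14, EF_F=18, EF_G=15) = 18; EF_H = 18+9 = 27
Expected project duration μ = 27 hours. Critical path: D → F → H.

Backward pass:
LF_H = 27; LS_H = 27−9 = 18
LF_G = LS_H = 18; LS_G = 18−3 = 15
LF_F = LS_H = 18; LS_F = 18−5 = 13
LF_E = LS_H = 18; LS_E = 18−3 = 15
LF_D = LS_F = 13; LS_D = 13−13 = 0
LF_C = LS_H = 18; LS_C = 18−14 = 4
LF_B = min(LS_E=15, LS_F=13, LS_H=18) = 13; LS_B = 13−11 = 2
LF_A = LS_G = 15; LS_A = 15−12 = 3
Slack_C = LS_C − ES_C = 4 − 0 = 4

4 hours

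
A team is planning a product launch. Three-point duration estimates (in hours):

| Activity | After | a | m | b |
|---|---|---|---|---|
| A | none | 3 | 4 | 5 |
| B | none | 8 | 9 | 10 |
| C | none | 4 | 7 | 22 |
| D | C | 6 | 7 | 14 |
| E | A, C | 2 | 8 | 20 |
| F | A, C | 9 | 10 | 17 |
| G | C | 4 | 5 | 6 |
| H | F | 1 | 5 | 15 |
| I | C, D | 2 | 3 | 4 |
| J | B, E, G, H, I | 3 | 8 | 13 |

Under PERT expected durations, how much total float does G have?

12 hours

te_A = (3 + 4·4 + 5)/6 = 24/6 = 4
te_B = (8 + 4·9 + 10)/6 = 54/6 = 9
te_C = (4 + 4·7 + 22)/6 = 54/6 = 9
te_D = (6 + 4·7 + 14)/6 = 48/6 = 8
te_E = (2 + 4·8 + 20)/6 = 54/6 = 9
te_F = (9 + 4·10 + 17)/6 = 66/6 = 11
te_G = (4 + 4·5 + 6)/6 = 30/6 = 5
te_H = (1 + 4·5 + 15)/6 = 36/6 = 6
te_I = (2 + 4·3 + 4)/6 = 18/6 = 3
te_J = (3 + 4·8 + 13)/6 = 48/6 = 8

Forward pass:
ES_A = 0; EF_A = 4
ES_B = 0; EF_B = 9
ES_C = 0; EF_C = 9
ES_D = 9; EF_D = 9+8 = 17
ES_E = max(EF_A=4, EF_C=9) = 9; EF_E = 9+9 = 18
ES_F = max(EF_A=4, EF_C=9) = 9; EF_F = 9+11 = 20
ES_G = 9; EF_G = 9+5 = 14
ES_H = 20; EF_H = 20+6 = 26
ES_I = max(EF_C=9, EF_D=17) = 17; EF_I = 17+3 = 20
ES_J = max(EF_B=9, EF_E=18, EF_G=14, EF_H=26, EF_I=20) = 26; EF_J = 26+8 = 34
Expected project duration μ = 34 hours. Critical path: C → F → H → J.

Backward pass:
LF_J = 34; LS_J = 34−8 = 26
LF_I = LS_J = 26; LS_I = 26−3 = 23
LF_H = LS_J = 26; LS_H = 26−6 = 20
LF_G = LS_J = 26; LS_G = 26−5 = 21
LF_F = LS_H = 20; LS_F = 20−11 = 9
LF_E = LS_J = 26; LS_E = 26−9 = 17
LF_D = LS_I = 23; LS_D = 23−8 = 15
LF_C = min(LS_D=15, LS_E=17, LS_F=9, LS_G=21, LS_I=23) = 9; LS_C = 9−9 = 0
LF_B = LS_J = 26; LS_B = 26−9 = 17
LF_A = min(LS_E=17, LS_F=9) = 9; LS_A = 9−4 = 5
Slack_G = LS_G − ES_G = 21 − 9 = 12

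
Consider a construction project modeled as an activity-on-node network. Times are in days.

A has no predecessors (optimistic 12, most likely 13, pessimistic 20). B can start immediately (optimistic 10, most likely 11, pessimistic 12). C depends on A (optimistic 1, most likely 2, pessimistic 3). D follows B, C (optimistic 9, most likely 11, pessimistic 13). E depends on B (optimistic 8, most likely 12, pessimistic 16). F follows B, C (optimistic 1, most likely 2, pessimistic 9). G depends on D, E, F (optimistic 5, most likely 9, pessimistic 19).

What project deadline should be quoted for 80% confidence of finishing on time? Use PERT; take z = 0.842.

te_A = (12 + 4·13 + 20)/6 = 84/6 = 14; σ²_A = ((20−12)/6)² = 1.778
te_B = (10 + 4·11 + 12)/6 = 66/6 = 11; σ²_B = ((12−10)/6)² = 0.111
te_C = (1 + 4·2 + 3)/6 = 12/6 = 2; σ²_C = ((3−1)/6)² = 0.111
te_D = (9 + 4·11 + 13)/6 = 66/6 = 11; σ²_D = ((13−9)/6)² = 0.444
te_E = (8 + 4·12 + 16)/6 = 72/6 = 12; σ²_E = ((16−8)/6)² = 1.778
te_F = (1 + 4·2 + 9)/6 = 18/6 = 3; σ²_F = ((9−1)/6)² = 1.778
te_G = (5 + 4·9 + 19)/6 = 60/6 = 10; σ²_G = ((19−5)/6)² = 5.444

Forward pass:
ES_A = 0; EF_A = 14
ES_B = 0; EF_B = 11
ES_C = 14; EF_C = 14+2 = 16
ES_D = max(EF_B=11, EF_C=16) = 16; EF_D = 16+11 = 27
ES_E = 11; EF_E = 11+12 = 23
ES_F = max(EF_B=11, EF_C=16) = 16; EF_F = 16+3 = 19
ES_G = max(EF_D=27, EF_E=23, EF_F=19) = 27; EF_G = 27+10 = 37
Expected project duration μ = 37 days. Critical path: A → C → D → G.

Variance along critical path = 1.778 + 0.111 + 0.444 + 5.444 = 7.778; σ = 2.789 days.
D = μ + z·σ = 37 + 0.842·2.789 = 39.3 days

39.3 days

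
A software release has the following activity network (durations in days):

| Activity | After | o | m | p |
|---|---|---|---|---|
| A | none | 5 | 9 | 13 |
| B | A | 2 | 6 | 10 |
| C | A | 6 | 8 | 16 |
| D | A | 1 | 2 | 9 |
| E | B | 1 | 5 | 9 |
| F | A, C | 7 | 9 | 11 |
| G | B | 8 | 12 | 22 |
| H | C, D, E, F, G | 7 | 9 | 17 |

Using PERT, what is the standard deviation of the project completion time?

te_A = (5 + 4·9 + 13)/6 = 54/6 = 9; σ²_A = ((13−5)/6)² = 1.778
te_B = (2 + 4·6 + 10)/6 = 36/6 = 6; σ²_B = ((10−2)/6)² = 1.778
te_C = (6 + 4·8 + 16)/6 = 54/6 = 9; σ²_C = ((16−6)/6)² = 2.778
te_D = (1 + 4·2 + 9)/6 = 18/6 = 3; σ²_D = ((9−1)/6)² = 1.778
te_E = (1 + 4·5 + 9)/6 = 30/6 = 5; σ²_E = ((9−1)/6)² = 1.778
te_F = (7 + 4·9 + 11)/6 = 54/6 = 9; σ²_F = ((11−7)/6)² = 0.444
te_G = (8 + 4·12 + 22)/6 = 78/6 = 13; σ²_G = ((22−8)/6)² = 5.444
te_H = (7 + 4·9 + 17)/6 = 60/6 = 10; σ²_H = ((17−7)/6)² = 2.778

Forward pass:
ES_A = 0; EF_A = 9
ES_B = 9; EF_B = 9+6 = 15
ES_C = 9; EF_C = 9+9 = 18
ES_D = 9; EF_D = 9+3 = 12
ES_E = 15; EF_E = 15+5 = 20
ES_F = max(EF_A=9, EF_C=18) = 18; EF_F = 18+9 = 27
ES_G = 15; EF_G = 15+13 = 28
ES_H = max(EF_C=18, EF_D=12, EF_E=20, EF_F=27, EF_G=28) = 28; EF_H = 28+10 = 38
Expected project duration μ = 38 days. Critical path: A → B → G → H.

Variance along critical path = 1.778 + 1.778 + 5.444 + 2.778 = 11.778
σ = √11.778 = 3.432 days

3.43 days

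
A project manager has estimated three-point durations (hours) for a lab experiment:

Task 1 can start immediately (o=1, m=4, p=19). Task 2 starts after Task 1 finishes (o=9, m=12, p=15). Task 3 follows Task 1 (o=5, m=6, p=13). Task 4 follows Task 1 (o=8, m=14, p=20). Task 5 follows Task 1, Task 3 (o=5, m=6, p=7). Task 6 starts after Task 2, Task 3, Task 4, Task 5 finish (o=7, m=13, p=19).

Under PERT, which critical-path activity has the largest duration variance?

Task 1

te_Task 1 = (1 + 4·4 + 19)/6 = 36/6 = 6; σ²_Task 1 = ((19−1)/6)² = 9.000
te_Task 2 = (9 + 4·12 + 15)/6 = 72/6 = 12; σ²_Task 2 = ((15−9)/6)² = 1.000
te_Task 3 = (5 + 4·6 + 13)/6 = 42/6 = 7; σ²_Task 3 = ((13−5)/6)² = 1.778
te_Task 4 = (8 + 4·14 + 20)/6 = 84/6 = 14; σ²_Task 4 = ((20−8)/6)² = 4.000
te_Task 5 = (5 + 4·6 + 7)/6 = 36/6 = 6; σ²_Task 5 = ((7−5)/6)² = 0.111
te_Task 6 = (7 + 4·13 + 19)/6 = 78/6 = 13; σ²_Task 6 = ((19−7)/6)² = 4.000

Forward pass:
ES_Task 1 = 0; EF_Task 1 = 6
ES_Task 2 = 6; EF_Task 2 = 6+12 = 18
ES_Task 3 = 6; EF_Task 3 = 6+7 = 13
ES_Task 4 = 6; EF_Task 4 = 6+14 = 20
ES_Task 5 = max(EF_Task 1=6, EF_Task 3=13) = 13; EF_Task 5 = 13+6 = 19
ES_Task 6 = max(EF_Task 2=18, EF_Task 3=13, EF_Task 4=20, EF_Task 5=19) = 20; EF_Task 6 = 20+13 = 33
Expected project duration μ = 33 hours. Critical path: Task 1 → Task 4 → Task 6.

Variances on critical path: σ²_Task 1=9.000, σ²_Task 4=4.000, σ²_Task 6=4.000.
Largest is σ²_Task 1 = 9.000.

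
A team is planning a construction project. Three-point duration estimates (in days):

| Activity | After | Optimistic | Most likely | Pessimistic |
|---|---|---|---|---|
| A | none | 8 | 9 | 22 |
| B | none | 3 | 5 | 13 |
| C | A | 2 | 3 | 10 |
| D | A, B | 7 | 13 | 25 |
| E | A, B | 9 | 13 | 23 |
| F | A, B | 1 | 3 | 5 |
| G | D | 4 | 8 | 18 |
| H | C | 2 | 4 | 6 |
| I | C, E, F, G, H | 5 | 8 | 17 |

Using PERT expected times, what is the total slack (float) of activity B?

5 days

te_A = (8 + 4·9 + 22)/6 = 66/6 = 11
te_B = (3 + 4·5 + 13)/6 = 36/6 = 6
te_C = (2 + 4·3 + 10)/6 = 24/6 = 4
te_D = (7 + 4·13 + 25)/6 = 84/6 = 14
te_E = (9 + 4·13 + 23)/6 = 84/6 = 14
te_F = (1 + 4·3 + 5)/6 = 18/6 = 3
te_G = (4 + 4·8 + 18)/6 = 54/6 = 9
te_H = (2 + 4·4 + 6)/6 = 24/6 = 4
te_I = (5 + 4·8 + 17)/6 = 54/6 = 9

Forward pass:
ES_A = 0; EF_A = 11
ES_B = 0; EF_B = 6
ES_C = 11; EF_C = 11+4 = 15
ES_D = max(EF_A=11, EF_B=6) = 11; EF_D = 11+14 = 25
ES_E = max(EF_A=11, EF_B=6) = 11; EF_E = 11+14 = 25
ES_F = max(EF_A=11, EF_B=6) = 11; EF_F = 11+3 = 14
ES_G = 25; EF_G = 25+9 = 34
ES_H = 15; EF_H = 15+4 = 19
ES_I = max(EF_C=15, EF_E=25, EF_F=14, EF_G=34, EF_H=19) = 34; EF_I = 34+9 = 43
Expected project duration μ = 43 days. Critical path: A → D → G → I.

Backward pass:
LF_I = 43; LS_I = 43−9 = 34
LF_H = LS_I = 34; LS_H = 34−4 = 30
LF_G = LS_I = 34; LS_G = 34−9 = 25
LF_F = LS_I = 34; LS_F = 34−3 = 31
LF_E = LS_I = 34; LS_E = 34−14 = 20
LF_D = LS_G = 25; LS_D = 25−14 = 11
LF_C = min(LS_H=30, LS_I=34) = 30; LS_C = 30−4 = 26
LF_B = min(LS_D=11, LS_E=20, LS_F=31) = 11; LS_B = 11−6 = 5
LF_A = min(LS_C=26, LS_D=11, LS_E=20, LS_F=31) = 11; LS_A = 11−11 = 0
Slack_B = LS_B − ES_B = 5 − 0 = 5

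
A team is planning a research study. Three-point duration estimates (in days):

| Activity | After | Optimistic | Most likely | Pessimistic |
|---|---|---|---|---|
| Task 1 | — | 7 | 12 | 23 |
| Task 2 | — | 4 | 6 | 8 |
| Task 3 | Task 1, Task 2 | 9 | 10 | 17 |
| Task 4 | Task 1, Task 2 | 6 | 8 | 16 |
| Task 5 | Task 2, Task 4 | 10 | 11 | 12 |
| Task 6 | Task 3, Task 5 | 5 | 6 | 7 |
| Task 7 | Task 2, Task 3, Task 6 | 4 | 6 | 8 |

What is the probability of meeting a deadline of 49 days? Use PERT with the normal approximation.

te_Task 1 = (7 + 4·12 + 23)/6 = 78/6 = 13; σ²_Task 1 = ((23−7)/6)² = 7.111
te_Task 2 = (4 + 4·6 + 8)/6 = 36/6 = 6; σ²_Task 2 = ((8−4)/6)² = 0.444
te_Task 3 = (9 + 4·10 + 17)/6 = 66/6 = 11; σ²_Task 3 = ((17−9)/6)² = 1.778
te_Task 4 = (6 + 4·8 + 16)/6 = 54/6 = 9; σ²_Task 4 = ((16−6)/6)² = 2.778
te_Task 5 = (10 + 4·11 + 12)/6 = 66/6 = 11; σ²_Task 5 = ((12−10)/6)² = 0.111
te_Task 6 = (5 + 4·6 + 7)/6 = 36/6 = 6; σ²_Task 6 = ((7−5)/6)² = 0.111
te_Task 7 = (4 + 4·6 + 8)/6 = 36/6 = 6; σ²_Task 7 = ((8−4)/6)² = 0.444

Forward pass:
ES_Task 1 = 0; EF_Task 1 = 13
ES_Task 2 = 0; EF_Task 2 = 6
ES_Task 3 = max(EF_Task 1=13, EF_Task 2=6) = 13; EF_Task 3 = 13+11 = 24
ES_Task 4 = max(EF_Task 1=13, EF_Task 2=6) = 13; EF_Task 4 = 13+9 = 22
ES_Task 5 = max(EF_Task 2=6, EF_Task 4=22) = 22; EF_Task 5 = 22+11 = 33
ES_Task 6 = max(EF_Task 3=24, EF_Task 5=33) = 33; EF_Task 6 = 33+6 = 39
ES_Task 7 = max(EF_Task 2=6, EF_Task 3=24, EF_Task 6=39) = 39; EF_Task 7 = 39+6 = 45
Expected project duration μ = 45 days. Critical path: Task 1 → Task 4 → Task 5 → Task 6 → Task 7.

Variance along critical path = 7.111 + 2.778 + 0.111 + 0.111 + 0.444 = 10.556; σ = √10.556 = 3.249 days.
Z = (49 − 45) / 3.249 = 1.231
P(T ≤ 49) = Φ(1.231) ≈ 0.891

0.891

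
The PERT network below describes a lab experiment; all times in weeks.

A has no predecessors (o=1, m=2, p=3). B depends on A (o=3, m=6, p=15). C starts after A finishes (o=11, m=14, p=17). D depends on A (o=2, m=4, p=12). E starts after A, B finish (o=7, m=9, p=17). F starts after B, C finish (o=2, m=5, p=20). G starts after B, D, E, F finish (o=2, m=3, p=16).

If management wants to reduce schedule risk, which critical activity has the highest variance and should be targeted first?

F

te_A = (1 + 4·2 + 3)/6 = 12/6 = 2; σ²_A = ((3−1)/6)² = 0.111
te_B = (3 + 4·6 + 15)/6 = 42/6 = 7; σ²_B = ((15−3)/6)² = 4.000
te_C = (11 + 4·14 + 17)/6 = 84/6 = 14; σ²_C = ((17−11)/6)² = 1.000
te_D = (2 + 4·4 + 12)/6 = 30/6 = 5; σ²_D = ((12−2)/6)² = 2.778
te_E = (7 + 4·9 + 17)/6 = 60/6 = 10; σ²_E = ((17−7)/6)² = 2.778
te_F = (2 + 4·5 + 20)/6 = 42/6 = 7; σ²_F = ((20−2)/6)² = 9.000
te_G = (2 + 4·3 + 16)/6 = 30/6 = 5; σ²_G = ((16−2)/6)² = 5.444

Forward pass:
ES_A = 0; EF_A = 2
ES_B = 2; EF_B = 2+7 = 9
ES_C = 2; EF_C = 2+14 = 16
ES_D = 2; EF_D = 2+5 = 7
ES_E = max(EF_A=2, EF_B=9) = 9; EF_E = 9+10 = 19
ES_F = max(EF_B=9, EF_C=16) = 16; EF_F = 16+7 = 23
ES_G = max(EF_B=9, EF_D=7, EF_E=19, EF_F=23) = 23; EF_G = 23+5 = 28
Expected project duration μ = 28 weeks. Critical path: A → C → F → G.

Variances on critical path: σ²_A=0.111, σ²_C=1.000, σ²_F=9.000, σ²_G=5.444.
Largest is σ²_F = 9.000.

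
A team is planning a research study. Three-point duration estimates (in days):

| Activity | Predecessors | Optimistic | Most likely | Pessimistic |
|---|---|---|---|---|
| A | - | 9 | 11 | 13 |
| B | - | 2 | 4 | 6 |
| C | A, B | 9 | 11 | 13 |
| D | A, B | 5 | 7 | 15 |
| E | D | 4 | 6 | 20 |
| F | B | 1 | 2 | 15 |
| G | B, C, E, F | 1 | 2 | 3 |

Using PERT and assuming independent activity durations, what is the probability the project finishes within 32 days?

0.823

te_A = (9 + 4·11 + 13)/6 = 66/6 = 11; σ²_A = ((13−9)/6)² = 0.444
te_B = (2 + 4·4 + 6)/6 = 24/6 = 4; σ²_B = ((6−2)/6)² = 0.444
te_C = (9 + 4·11 + 13)/6 = 66/6 = 11; σ²_C = ((13−9)/6)² = 0.444
te_D = (5 + 4·7 + 15)/6 = 48/6 = 8; σ²_D = ((15−5)/6)² = 2.778
te_E = (4 + 4·6 + 20)/6 = 48/6 = 8; σ²_E = ((20−4)/6)² = 7.111
te_F = (1 + 4·2 + 15)/6 = 24/6 = 4; σ²_F = ((15−1)/6)² = 5.444
te_G = (1 + 4·2 + 3)/6 = 12/6 = 2; σ²_G = ((3−1)/6)² = 0.111

Forward pass:
ES_A = 0; EF_A = 11
ES_B = 0; EF_B = 4
ES_C = max(EF_A=11, EF_B=4) = 11; EF_C = 11+11 = 22
ES_D = max(EF_A=11, EF_B=4) = 11; EF_D = 11+8 = 19
ES_E = 19; EF_E = 19+8 = 27
ES_F = 4; EF_F = 4+4 = 8
ES_G = max(EF_B=4, EF_C=22, EF_E=27, EF_F=8) = 27; EF_G = 27+2 = 29
Expected project duration μ = 29 days. Critical path: A → D → E → G.

Variance along critical path = 0.444 + 2.778 + 7.111 + 0.111 = 10.444; σ = √10.444 = 3.232 days.
Z = (32 − 29) / 3.232 = 0.928
P(T ≤ 32) = Φ(0.928) ≈ 0.823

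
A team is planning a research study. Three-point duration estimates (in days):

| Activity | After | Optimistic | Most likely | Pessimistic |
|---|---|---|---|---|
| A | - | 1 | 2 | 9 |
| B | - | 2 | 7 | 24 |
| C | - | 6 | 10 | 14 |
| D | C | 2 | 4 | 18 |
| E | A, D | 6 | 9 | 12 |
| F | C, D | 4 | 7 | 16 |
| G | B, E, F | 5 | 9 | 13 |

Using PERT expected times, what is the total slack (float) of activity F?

te_A = (1 + 4·2 + 9)/6 = 18/6 = 3
te_B = (2 + 4·7 + 24)/6 = 54/6 = 9
te_C = (6 + 4·10 + 14)/6 = 60/6 = 10
te_D = (2 + 4·4 + 18)/6 = 36/6 = 6
te_E = (6 + 4·9 + 12)/6 = 54/6 = 9
te_F = (4 + 4·7 + 16)/6 = 48/6 = 8
te_G = (5 + 4·9 + 13)/6 = 54/6 = 9

Forward pass:
ES_A = 0; EF_A = 3
ES_B = 0; EF_B = 9
ES_C = 0; EF_C = 10
ES_D = 10; EF_D = 10+6 = 16
ES_E = max(EF_A=3, EF_D=16) = 16; EF_E = 16+9 = 25
ES_F = max(EF_C=10, EF_D=16) = 16; EF_F = 16+8 = 24
ES_G = max(EF_B=9, EF_E=25, EF_F=24) = 25; EF_G = 25+9 = 34
Expected project duration μ = 34 days. Critical path: C → D → E → G.

Backward pass:
LF_G = 34; LS_G = 34−9 = 25
LF_F = LS_G = 25; LS_F = 25−8 = 17
LF_E = LS_G = 25; LS_E = 25−9 = 16
LF_D = min(LS_E=16, LS_F=17) = 16; LS_D = 16−6 = 10
LF_C = min(LS_D=10, LS_F=17) = 10; LS_C = 10−10 = 0
LF_B = LS_G = 25; LS_B = 25−9 = 16
LF_A = LS_E = 16; LS_A = 16−3 = 13
Slack_F = LS_F − ES_F = 17 − 16 = 1

1 days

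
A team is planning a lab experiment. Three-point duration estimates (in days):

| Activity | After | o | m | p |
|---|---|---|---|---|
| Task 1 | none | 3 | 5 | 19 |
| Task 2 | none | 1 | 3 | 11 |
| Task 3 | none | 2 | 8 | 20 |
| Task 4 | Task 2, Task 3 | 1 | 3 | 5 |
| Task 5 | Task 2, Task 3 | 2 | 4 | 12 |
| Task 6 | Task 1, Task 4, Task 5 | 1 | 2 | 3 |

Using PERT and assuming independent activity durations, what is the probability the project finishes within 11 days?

0.074

te_Task 1 = (3 + 4·5 + 19)/6 = 42/6 = 7; σ²_Task 1 = ((19−3)/6)² = 7.111
te_Task 2 = (1 + 4·3 + 11)/6 = 24/6 = 4; σ²_Task 2 = ((11−1)/6)² = 2.778
te_Task 3 = (2 + 4·8 + 20)/6 = 54/6 = 9; σ²_Task 3 = ((20−2)/6)² = 9.000
te_Task 4 = (1 + 4·3 + 5)/6 = 18/6 = 3; σ²_Task 4 = ((5−1)/6)² = 0.444
te_Task 5 = (2 + 4·4 + 12)/6 = 30/6 = 5; σ²_Task 5 = ((12−2)/6)² = 2.778
te_Task 6 = (1 + 4·2 + 3)/6 = 12/6 = 2; σ²_Task 6 = ((3−1)/6)² = 0.111

Forward pass:
ES_Task 1 = 0; EF_Task 1 = 7
ES_Task 2 = 0; EF_Task 2 = 4
ES_Task 3 = 0; EF_Task 3 = 9
ES_Task 4 = max(EF_Task 2=4, EF_Task 3=9) = 9; EF_Task 4 = 9+3 = 12
ES_Task 5 = max(EF_Task 2=4, EF_Task 3=9) = 9; EF_Task 5 = 9+5 = 14
ES_Task 6 = max(EF_Task 1=7, EF_Task 4=12, EF_Task 5=14) = 14; EF_Task 6 = 14+2 = 16
Expected project duration μ = 16 days. Critical path: Task 3 → Task 5 → Task 6.

Variance along critical path = 9.000 + 2.778 + 0.111 = 11.889; σ = √11.889 = 3.448 days.
Z = (11 − 16) / 3.448 = -1.450
P(T ≤ 11) = Φ(-1.450) ≈ 0.074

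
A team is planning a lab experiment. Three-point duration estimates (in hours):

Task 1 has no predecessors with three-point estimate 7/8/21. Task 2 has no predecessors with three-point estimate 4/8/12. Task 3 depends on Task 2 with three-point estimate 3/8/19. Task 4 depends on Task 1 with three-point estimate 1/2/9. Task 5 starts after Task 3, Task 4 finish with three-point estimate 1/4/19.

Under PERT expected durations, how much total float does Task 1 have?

te_Task 1 = (7 + 4·8 + 21)/6 = 60/6 = 10
te_Task 2 = (4 + 4·8 + 12)/6 = 48/6 = 8
te_Task 3 = (3 + 4·8 + 19)/6 = 54/6 = 9
te_Task 4 = (1 + 4·2 + 9)/6 = 18/6 = 3
te_Task 5 = (1 + 4·4 + 19)/6 = 36/6 = 6

Forward pass:
ES_Task 1 = 0; EF_Task 1 = 10
ES_Task 2 = 0; EF_Task 2 = 8
ES_Task 3 = 8; EF_Task 3 = 8+9 = 17
ES_Task 4 = 10; EF_Task 4 = 10+3 = 13
ES_Task 5 = max(EF_Task 3=17, EF_Task 4=13) = 17; EF_Task 5 = 17+6 = 23
Expected project duration μ = 23 hours. Critical path: Task 2 → Task 3 → Task 5.

Backward pass:
LF_Task 5 = 23; LS_Task 5 = 23−6 = 17
LF_Task 4 = LS_Task 5 = 17; LS_Task 4 = 17−3 = 14
LF_Task 3 = LS_Task 5 = 17; LS_Task 3 = 17−9 = 8
LF_Task 2 = LS_Task 3 = 8; LS_Task 2 = 8−8 = 0
LF_Task 1 = LS_Task 4 = 14; LS_Task 1 = 14−10 = 4
Slack_Task 1 = LS_Task 1 − ES_Task 1 = 4 − 0 = 4

4 hours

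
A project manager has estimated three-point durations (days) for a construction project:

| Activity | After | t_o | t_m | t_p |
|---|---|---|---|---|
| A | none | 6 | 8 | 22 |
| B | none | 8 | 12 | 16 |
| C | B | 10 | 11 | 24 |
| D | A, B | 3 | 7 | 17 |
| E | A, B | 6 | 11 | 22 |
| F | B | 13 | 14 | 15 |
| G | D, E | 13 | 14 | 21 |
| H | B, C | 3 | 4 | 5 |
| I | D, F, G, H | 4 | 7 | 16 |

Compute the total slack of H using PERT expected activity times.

10 days

te_A = (6 + 4·8 + 22)/6 = 60/6 = 10
te_B = (8 + 4·12 + 16)/6 = 72/6 = 12
te_C = (10 + 4·11 + 24)/6 = 78/6 = 13
te_D = (3 + 4·7 + 17)/6 = 48/6 = 8
te_E = (6 + 4·11 + 22)/6 = 72/6 = 12
te_F = (13 + 4·14 + 15)/6 = 84/6 = 14
te_G = (13 + 4·14 + 21)/6 = 90/6 = 15
te_H = (3 + 4·4 + 5)/6 = 24/6 = 4
te_I = (4 + 4·7 + 16)/6 = 48/6 = 8

Forward pass:
ES_A = 0; EF_A = 10
ES_B = 0; EF_B = 12
ES_C = 12; EF_C = 12+13 = 25
ES_D = max(EF_A=10, EF_B=12) = 12; EF_D = 12+8 = 20
ES_E = max(EF_A=10, EF_B=12) = 12; EF_E = 12+12 = 24
ES_F = 12; EF_F = 12+14 = 26
ES_G = max(EF_D=20, EF_E=24) = 24; EF_G = 24+15 = 39
ES_H = max(EF_B=12, EF_C=25) = 25; EF_H = 25+4 = 29
ES_I = max(EF_D=20, EF_F=26, EF_G=39, EF_H=29) = 39; EF_I = 39+8 = 47
Expected project duration μ = 47 days. Critical path: B → E → G → I.

Backward pass:
LF_I = 47; LS_I = 47−8 = 39
LF_H = LS_I = 39; LS_H = 39−4 = 35
LF_G = LS_I = 39; LS_G = 39−15 = 24
LF_F = LS_I = 39; LS_F = 39−14 = 25
LF_E = LS_G = 24; LS_E = 24−12 = 12
LF_D = min(LS_G=24, LS_I=39) = 24; LS_D = 24−8 = 16
LF_C = LS_H = 35; LS_C = 35−13 = 22
LF_B = min(LS_C=22, LS_D=16, LS_E=12, LS_F=25, LS_H=35) = 12; LS_B = 12−12 = 0
LF_A = min(LS_D=16, LS_E=12) = 12; LS_A = 12−10 = 2
Slack_H = LS_H − ES_H = 35 − 25 = 10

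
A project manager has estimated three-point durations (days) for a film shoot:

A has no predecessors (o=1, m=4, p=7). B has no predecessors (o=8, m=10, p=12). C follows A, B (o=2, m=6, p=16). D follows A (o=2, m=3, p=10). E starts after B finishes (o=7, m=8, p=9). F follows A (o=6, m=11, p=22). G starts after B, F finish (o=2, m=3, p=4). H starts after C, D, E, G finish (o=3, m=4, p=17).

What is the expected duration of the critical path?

te_A = (1 + 4·4 + 7)/6 = 24/6 = 4
te_B = (8 + 4·10 + 12)/6 = 60/6 = 10
te_C = (2 + 4·6 + 16)/6 = 42/6 = 7
te_D = (2 + 4·3 + 10)/6 = 24/6 = 4
te_E = (7 + 4·8 + 9)/6 = 48/6 = 8
te_F = (6 + 4·11 + 22)/6 = 72/6 = 12
te_G = (2 + 4·3 + 4)/6 = 18/6 = 3
te_H = (3 + 4·4 + 17)/6 = 36/6 = 6

Forward pass:
ES_A = 0; EF_A = 4
ES_B = 0; EF_B = 10
ES_C = max(EF_A=4, EF_B=10) = 10; EF_C = 10+7 = 17
ES_D = 4; EF_D = 4+4 = 8
ES_E = 10; EF_E = 10+8 = 18
ES_F = 4; EF_F = 4+12 = 16
ES_G = max(EF_B=10, EF_F=16) = 16; EF_G = 16+3 = 19
ES_H = max(EF_C=17, EF_D=8, EF_E=18, EF_G=19) = 19; EF_H = 19+6 = 25
Expected project duration μ = 25 days. Critical path: A → F → G → H.

25 days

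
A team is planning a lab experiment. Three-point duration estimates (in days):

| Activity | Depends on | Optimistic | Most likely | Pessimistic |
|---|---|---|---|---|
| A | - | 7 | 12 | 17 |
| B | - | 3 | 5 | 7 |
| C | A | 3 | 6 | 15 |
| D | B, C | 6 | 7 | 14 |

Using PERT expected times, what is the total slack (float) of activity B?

14 days

te_A = (7 + 4·12 + 17)/6 = 72/6 = 12
te_B = (3 + 4·5 + 7)/6 = 30/6 = 5
te_C = (3 + 4·6 + 15)/6 = 42/6 = 7
te_D = (6 + 4·7 + 14)/6 = 48/6 = 8

Forward pass:
ES_A = 0; EF_A = 12
ES_B = 0; EF_B = 5
ES_C = 12; EF_C = 12+7 = 19
ES_D = max(EF_B=5, EF_C=19) = 19; EF_D = 19+8 = 27
Expected project duration μ = 27 days. Critical path: A → C → D.

Backward pass:
LF_D = 27; LS_D = 27−8 = 19
LF_C = LS_D = 19; LS_C = 19−7 = 12
LF_B = LS_D = 19; LS_B = 19−5 = 14
LF_A = LS_C = 12; LS_A = 12−12 = 0
Slack_B = LS_B − ES_B = 14 − 0 = 14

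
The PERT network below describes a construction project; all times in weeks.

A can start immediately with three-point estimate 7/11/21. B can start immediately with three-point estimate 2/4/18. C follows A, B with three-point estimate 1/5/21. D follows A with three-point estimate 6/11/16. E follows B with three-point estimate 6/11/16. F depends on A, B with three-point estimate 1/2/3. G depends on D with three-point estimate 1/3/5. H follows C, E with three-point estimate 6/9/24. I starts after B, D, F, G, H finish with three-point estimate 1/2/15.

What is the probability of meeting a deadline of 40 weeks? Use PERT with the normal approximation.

0.859

te_A = (7 + 4·11 + 21)/6 = 72/6 = 12; σ²_A = ((21−7)/6)² = 5.444
te_B = (2 + 4·4 + 18)/6 = 36/6 = 6; σ²_B = ((18−2)/6)² = 7.111
te_C = (1 + 4·5 + 21)/6 = 42/6 = 7; σ²_C = ((21−1)/6)² = 11.111
te_D = (6 + 4·11 + 16)/6 = 66/6 = 11; σ²_D = ((16−6)/6)² = 2.778
te_E = (6 + 4·11 + 16)/6 = 66/6 = 11; σ²_E = ((16−6)/6)² = 2.778
te_F = (1 + 4·2 + 3)/6 = 12/6 = 2; σ²_F = ((3−1)/6)² = 0.111
te_G = (1 + 4·3 + 5)/6 = 18/6 = 3; σ²_G = ((5−1)/6)² = 0.444
te_H = (6 + 4·9 + 24)/6 = 66/6 = 11; σ²_H = ((24−6)/6)² = 9.000
te_I = (1 + 4·2 + 15)/6 = 24/6 = 4; σ²_I = ((15−1)/6)² = 5.444

Forward pass:
ES_A = 0; EF_A = 12
ES_B = 0; EF_B = 6
ES_C = max(EF_A=12, EF_B=6) = 12; EF_C = 12+7 = 19
ES_D = 12; EF_D = 12+11 = 23
ES_E = 6; EF_E = 6+11 = 17
ES_F = max(EF_A=12, EF_B=6) = 12; EF_F = 12+2 = 14
ES_G = 23; EF_G = 23+3 = 26
ES_H = max(EF_C=19, EF_E=17) = 19; EF_H = 19+11 = 30
ES_I = max(EF_B=6, EF_D=23, EF_F=14, EF_G=26, EF_H=30) = 30; EF_I = 30+4 = 34
Expected project duration μ = 34 weeks. Critical path: A → C → H → I.

Variance along critical path = 5.444 + 11.111 + 9.000 + 5.444 = 31.000; σ = √31.000 = 5.568 weeks.
Z = (40 − 34) / 5.568 = 1.078
P(T ≤ 40) = Φ(1.078) ≈ 0.859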